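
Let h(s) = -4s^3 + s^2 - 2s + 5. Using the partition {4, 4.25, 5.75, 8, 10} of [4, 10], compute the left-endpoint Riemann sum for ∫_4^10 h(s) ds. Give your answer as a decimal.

-6140.71875

Subinterval widths: 0.25, 1.5, 2.25, 2.
Left endpoints: 4, 4.25, 5.75, 8.
h(4) = -243, h(4.25) = -292.5, h(5.75) = -733.875, h(8) = -1995.
Sum = Σ Δs_i · h(s_i).
Sum = -6140.71875.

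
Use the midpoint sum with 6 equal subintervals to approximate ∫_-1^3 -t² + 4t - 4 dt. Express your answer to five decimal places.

Δt = (3 − (-1))/6 = 2/3.
Midpoints: -2/3, 0, 2/3, 4/3, 2, 8/3.
f(-2/3) = -64/9, f(0) = -4, f(2/3) = -16/9, f(4/3) = -4/9, f(2) = 0, f(8/3) = -4/9.
Sum = Δt · [f(-2/3) + f(0) + f(2/3) + ...].
Sum ≈ -9.18519.

-9.18519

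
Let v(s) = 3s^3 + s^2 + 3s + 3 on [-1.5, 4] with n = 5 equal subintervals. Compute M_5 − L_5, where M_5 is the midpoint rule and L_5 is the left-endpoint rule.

M_5 = 240.9928125.
L_5 = 133.5675.
M_5 − L_5 = 107.4253125.

107.4253125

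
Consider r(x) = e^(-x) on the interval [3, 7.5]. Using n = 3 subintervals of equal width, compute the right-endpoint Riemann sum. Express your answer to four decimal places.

Δx = (7.5 − 3)/3 = 1.5.
Right endpoints: 4.5, 6, 7.5.
r(4.5) ≈ 0.0111, r(6) ≈ 0.0025, r(7.5) ≈ 0.0006.
Sum = Δx · [r(4.5) + r(6) + r(7.5)].
Sum ≈ 0.0212.

0.0212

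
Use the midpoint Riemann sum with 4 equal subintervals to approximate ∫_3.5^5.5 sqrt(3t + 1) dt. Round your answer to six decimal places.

7.602950

Δt = (5.5 − 3.5)/4 = 0.5.
Midpoints: 3.75, 4.25, 4.75, 5.25.
f(3.75) ≈ 3.500000, f(4.25) ≈ 3.708099, f(4.75) ≈ 3.905125, f(5.25) ≈ 4.092676.
Sum = Δt · [f(3.75) + f(4.25) + f(4.75) + f(5.25)].
Sum ≈ 7.602950.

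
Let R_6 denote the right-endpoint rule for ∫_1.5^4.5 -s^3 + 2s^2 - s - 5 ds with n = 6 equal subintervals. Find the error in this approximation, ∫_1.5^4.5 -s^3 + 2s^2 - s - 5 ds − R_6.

14.5625

Exact integral: ∫_1.5^4.5 f(s) ds = -66.75.
R_6 = -81.3125.
Error = -66.75 − (-81.3125) = 14.5625.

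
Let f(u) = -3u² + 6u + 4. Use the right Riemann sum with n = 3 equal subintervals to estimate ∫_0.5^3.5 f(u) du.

Δu = (3.5 − 0.5)/3 = 1.
Right endpoints: 1.5, 2.5, 3.5.
f(1.5) = 6.25, f(2.5) = 0.25, f(3.5) = -11.75.
Sum = Δu · [f(1.5) + f(2.5) + f(3.5)].
Sum = -5.25.

-5.25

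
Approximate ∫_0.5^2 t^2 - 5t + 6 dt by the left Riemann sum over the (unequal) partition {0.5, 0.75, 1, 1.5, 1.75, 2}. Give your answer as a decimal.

Subinterval widths: 0.25, 0.25, 0.5, 0.25, 0.25.
Left endpoints: 0.5, 0.75, 1, 1.5, 1.75.
f(0.5) = 3.75, f(0.75) = 2.8125, f(1) = 2, f(1.5) = 0.75, f(1.75) = 0.3125.
Sum = Σ Δt_i · f(t_i).
Sum = 2.90625.

2.90625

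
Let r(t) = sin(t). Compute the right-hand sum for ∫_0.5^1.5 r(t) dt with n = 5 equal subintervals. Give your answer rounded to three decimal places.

0.856

Δt = (1.5 − 0.5)/5 = 0.2.
Right endpoints: 0.7, 0.9, 1.1, 1.3, 1.5.
r(0.7) ≈ 0.644, r(0.9) ≈ 0.783, r(1.1) ≈ 0.891, r(1.3) ≈ 0.964, r(1.5) ≈ 0.997.
Sum = Δt · [r(0.7) + r(0.9) + r(1.1) + r(1.3) + r(1.5)].
Sum ≈ 0.856.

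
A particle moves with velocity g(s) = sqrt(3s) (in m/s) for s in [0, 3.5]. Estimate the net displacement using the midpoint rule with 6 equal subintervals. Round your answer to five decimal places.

7.60129

Δs = (3.5 − 0)/6 = 7/12.
Midpoints: 7/24, 0.875, 35/24, 49/24, 2.625, 77/24.
g(7/24) ≈ 0.93541, g(0.875) ≈ 1.62019, g(35/24) ≈ 2.09165, g(49/24) ≈ 2.47487, g(2.625) ≈ 2.80624, g(77/24) ≈ 3.10242.
Sum = Δs · [g(7/24) + g(0.875) + g(35/24) + ...].
Sum ≈ 7.60129.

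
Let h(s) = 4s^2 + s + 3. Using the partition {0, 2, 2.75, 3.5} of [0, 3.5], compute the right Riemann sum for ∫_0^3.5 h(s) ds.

110.625

Subinterval widths: 2, 0.75, 0.75.
Right endpoints: 2, 2.75, 3.5.
h(2) = 21, h(2.75) = 36, h(3.5) = 55.5.
Sum = Σ Δs_i · h(s_i).
Sum = 110.625.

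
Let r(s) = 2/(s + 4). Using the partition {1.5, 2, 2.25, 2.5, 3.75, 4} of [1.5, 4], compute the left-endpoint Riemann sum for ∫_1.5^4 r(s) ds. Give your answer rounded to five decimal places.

Subinterval widths: 0.5, 0.25, 0.25, 1.25, 0.25.
Left endpoints: 1.5, 2, 2.25, 2.5, 3.75.
r(1.5) = 4/11, r(2) = 1/3, r(2.25) = 0.32, r(2.5) = 4/13, r(3.75) = 8/31.
Sum = Σ Δs_i · r(s_i).
Sum ≈ 0.79428.

0.79428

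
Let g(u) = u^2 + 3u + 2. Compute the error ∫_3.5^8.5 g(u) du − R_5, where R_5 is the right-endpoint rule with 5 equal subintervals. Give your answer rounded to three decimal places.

Exact integral: ∫_3.5^8.5 g(u) du ≈ 290.41667.
R_5 = 328.75.
Error ≈ 290.41667 − 328.75 ≈ -38.333.

-38.333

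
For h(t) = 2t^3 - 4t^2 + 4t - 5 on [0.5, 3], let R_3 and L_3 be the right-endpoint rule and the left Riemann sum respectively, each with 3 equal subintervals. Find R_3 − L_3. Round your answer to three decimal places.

R_3 ≈ 23.49537.
L_3 ≈ -0.46296.
R_3 − L_3 ≈ 23.958.

23.958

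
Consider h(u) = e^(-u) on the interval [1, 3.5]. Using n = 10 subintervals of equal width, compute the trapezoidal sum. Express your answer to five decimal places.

0.33944

Δu = (3.5 − 1)/10 = 0.25.
h(1) ≈ 0.36788, h(1.25) ≈ 0.28650, h(1.5) ≈ 0.22313, h(1.75) ≈ 0.17377, h(2) ≈ 0.13534, h(2.25) ≈ 0.10540, h(2.5) ≈ 0.08208, h(2.75) ≈ 0.06393, h(3) ≈ 0.04979, h(3.25) ≈ 0.03877, h(3.5) ≈ 0.03020.
T_10 = (Δu/2)·[h(u_0) + 2h(u_1) + ... + 2h(u_{9}) + h(u_10)].
Sum ≈ 0.33944.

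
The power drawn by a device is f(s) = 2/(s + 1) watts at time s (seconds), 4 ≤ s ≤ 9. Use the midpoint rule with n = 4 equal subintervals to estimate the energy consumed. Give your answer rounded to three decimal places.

1.382

Δs = (9 − 4)/4 = 1.25.
Midpoints: 4.625, 5.875, 7.125, 8.375.
f(4.625) = 16/45, f(5.875) = 16/55, f(7.125) = 16/65, f(8.375) = 16/75.
Sum = Δs · [f(4.625) + f(5.875) + f(7.125) + f(8.375)].
Sum ≈ 1.382.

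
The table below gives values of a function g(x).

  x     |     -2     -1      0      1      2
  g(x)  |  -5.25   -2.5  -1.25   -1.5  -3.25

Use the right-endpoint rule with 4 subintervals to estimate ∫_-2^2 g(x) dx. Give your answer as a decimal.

-8.5

Δx = 1.
Sum = 1·[(-2.5) + (-1.25) + (-1.5) + (-3.25)] = -8.5.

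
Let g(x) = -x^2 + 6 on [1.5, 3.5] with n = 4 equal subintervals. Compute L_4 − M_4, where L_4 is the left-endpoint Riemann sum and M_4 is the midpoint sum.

2.375

L_4 = 1.25.
M_4 = -1.125.
L_4 − M_4 = 2.375.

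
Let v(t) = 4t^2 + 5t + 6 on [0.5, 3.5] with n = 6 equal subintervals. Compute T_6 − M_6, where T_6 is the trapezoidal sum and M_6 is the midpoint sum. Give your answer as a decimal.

0.75

T_6 = 105.5.
M_6 = 104.75.
T_6 − M_6 = 0.75.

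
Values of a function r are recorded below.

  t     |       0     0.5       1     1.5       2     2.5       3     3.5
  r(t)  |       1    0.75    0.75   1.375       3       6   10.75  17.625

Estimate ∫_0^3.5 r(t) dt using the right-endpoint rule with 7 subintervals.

20.125

Δt = 0.5.
Sum = 0.5·[0.75 + 0.75 + 1.375 + 3 + 6 + 10.75 + 17.625] = 20.125.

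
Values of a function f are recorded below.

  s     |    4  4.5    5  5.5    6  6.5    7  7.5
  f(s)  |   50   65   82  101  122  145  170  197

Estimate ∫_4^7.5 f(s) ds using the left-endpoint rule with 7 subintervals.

367.5

Δs = 0.5.
Sum = 0.5·[50 + 65 + 82 + 101 + 122 + 145 + 170] = 367.5.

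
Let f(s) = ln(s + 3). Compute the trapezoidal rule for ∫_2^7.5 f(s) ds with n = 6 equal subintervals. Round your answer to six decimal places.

11.134929

Δs = (7.5 − 2)/6 = 11/12.
f(2) ≈ 1.609438, f(35/12) ≈ 1.777773, f(23/6) ≈ 1.921813, f(4.75) ≈ 2.047693, f(17/3) ≈ 2.159484, f(79/12) ≈ 2.260025, f(7.5) ≈ 2.351375.
T_6 = (Δs/2)·[f(s_0) + 2f(s_1) + ... + 2f(s_{5}) + f(s_6)].
Sum ≈ 11.134929.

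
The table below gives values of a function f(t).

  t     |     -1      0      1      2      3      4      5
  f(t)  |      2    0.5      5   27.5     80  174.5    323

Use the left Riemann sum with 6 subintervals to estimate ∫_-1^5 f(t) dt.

289.5

Δt = 1.
Sum = 1·[2 + 0.5 + 5 + 27.5 + 80 + 174.5] = 289.5.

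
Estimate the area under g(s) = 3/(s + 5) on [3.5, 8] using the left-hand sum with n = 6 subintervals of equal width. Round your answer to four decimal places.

Δs = (8 − 3.5)/6 = 0.75.
Left endpoints: 3.5, 4.25, 5, 5.75, 6.5, 7.25.
g(3.5) = 6/17, g(4.25) = 12/37, g(5) = 0.3, g(5.75) = 12/43, g(6.5) = 6/23, g(7.25) = 12/49.
Sum = Δs · [g(3.5) + g(4.25) + g(5) + ...].
Sum ≈ 1.3216.

1.3216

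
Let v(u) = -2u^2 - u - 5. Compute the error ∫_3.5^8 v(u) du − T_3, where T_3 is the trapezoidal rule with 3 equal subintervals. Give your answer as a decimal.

Exact integral: ∫_3.5^8 v(u) du = -361.125.
T_3 = -364.5.
Error = -361.125 − (-364.5) = 3.375.

3.375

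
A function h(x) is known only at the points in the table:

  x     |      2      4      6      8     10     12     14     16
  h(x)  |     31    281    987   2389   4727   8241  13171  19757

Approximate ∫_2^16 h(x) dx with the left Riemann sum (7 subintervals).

59654

Δx = 2.
Sum = 2·[31 + 281 + 987 + 2389 + 4727 + 8241 + 13171] = 59654.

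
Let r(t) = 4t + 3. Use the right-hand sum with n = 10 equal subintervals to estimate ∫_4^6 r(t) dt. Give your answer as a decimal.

Δt = (6 − 4)/10 = 0.2.
Right endpoints: 4.2, 4.4, 4.6, 4.8, 5, 5.2, 5.4, 5.6, 5.8, 6.
r(4.2) = 19.8, r(4.4) = 20.6, r(4.6) = 21.4, r(4.8) = 22.2, r(5) = 23, r(5.2) = 23.8, r(5.4) = 24.6, r(5.6) = 25.4, r(5.8) = 26.2, r(6) = 27.
Sum = Δt · [r(4.2) + r(4.4) + r(4.6) + ...].
Sum = 46.8.

46.8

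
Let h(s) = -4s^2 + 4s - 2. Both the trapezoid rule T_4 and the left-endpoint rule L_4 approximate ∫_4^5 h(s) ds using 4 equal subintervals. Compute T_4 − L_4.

-4

T_4 = -65.375.
L_4 = -61.375.
T_4 − L_4 = -4.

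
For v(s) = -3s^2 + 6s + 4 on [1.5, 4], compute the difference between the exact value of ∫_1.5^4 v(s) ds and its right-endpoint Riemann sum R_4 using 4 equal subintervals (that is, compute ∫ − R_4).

Exact integral: ∫_1.5^4 v(s) ds = -9.375.
R_4 = -18.06640625.
Error = -9.375 − (-18.06640625) = 8.69140625.

8.69140625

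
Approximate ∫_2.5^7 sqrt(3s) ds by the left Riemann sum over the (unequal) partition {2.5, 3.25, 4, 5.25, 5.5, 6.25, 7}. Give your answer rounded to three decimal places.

Subinterval widths: 0.75, 0.75, 1.25, 0.25, 0.75, 0.75.
Left endpoints: 2.5, 3.25, 4, 5.25, 5.5, 6.25.
f(2.5) ≈ 2.739, f(3.25) ≈ 3.122, f(4) ≈ 3.464, f(5.25) ≈ 3.969, f(5.5) ≈ 4.062, f(6.25) ≈ 4.330.
Sum = Σ Δs_i · f(s_i).
Sum ≈ 16.012.

16.012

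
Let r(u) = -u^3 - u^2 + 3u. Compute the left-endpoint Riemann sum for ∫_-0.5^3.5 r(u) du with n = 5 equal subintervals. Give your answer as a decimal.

-18.98

Δu = (3.5 − (-0.5))/5 = 0.8.
Left endpoints: -0.5, 0.3, 1.1, 1.9, 2.7.
r(-0.5) = -1.625, r(0.3) = 0.783, r(1.1) = 0.759, r(1.9) = -4.769, r(2.7) = -18.873.
Sum = Δu · [r(-0.5) + r(0.3) + r(1.1) + r(1.9) + r(2.7)].
Sum = -18.98.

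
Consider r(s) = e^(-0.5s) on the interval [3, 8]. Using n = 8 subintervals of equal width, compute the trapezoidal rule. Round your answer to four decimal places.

0.4130

Δs = (8 − 3)/8 = 0.625.
r(3) ≈ 0.2231, r(3.625) ≈ 0.1632, r(4.25) ≈ 0.1194, r(4.875) ≈ 0.0874, r(5.5) ≈ 0.0639, r(6.125) ≈ 0.0468, r(6.75) ≈ 0.0342, r(7.375) ≈ 0.0250, r(8) ≈ 0.0183.
T_8 = (Δs/2)·[r(s_0) + 2r(s_1) + ... + 2r(s_{7}) + r(s_8)].
Sum ≈ 0.4130.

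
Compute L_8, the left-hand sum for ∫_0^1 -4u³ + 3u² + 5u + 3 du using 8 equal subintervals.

Δu = (1 − 0)/8 = 0.125.
Left endpoints: 0, 0.125, 0.25, 0.375, 0.5, 0.625, 0.75, 0.875.
f(0) = 3, f(0.125) = 3.6640625, f(0.25) = 4.375, f(0.375) = 5.0859375, f(0.5) = 5.75, f(0.625) = 6.3203125, f(0.75) = 6.75, f(0.875) = 6.9921875.
Sum = Δu · [f(0) + f(0.125) + f(0.25) + ...].
Sum = 5.2421875.

5.2421875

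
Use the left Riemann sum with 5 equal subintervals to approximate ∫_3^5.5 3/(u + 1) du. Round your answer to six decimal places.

1.531061

Δu = (5.5 − 3)/5 = 0.5.
Left endpoints: 3, 3.5, 4, 4.5, 5.
f(3) = 0.75, f(3.5) = 2/3, f(4) = 0.6, f(4.5) = 6/11, f(5) = 0.5.
Sum = Δu · [f(3) + f(3.5) + f(4) + f(4.5) + f(5)].
Sum ≈ 1.531061.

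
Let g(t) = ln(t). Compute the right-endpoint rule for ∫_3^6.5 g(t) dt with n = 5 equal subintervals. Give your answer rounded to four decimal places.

5.6342

Δt = (6.5 − 3)/5 = 0.7.
Right endpoints: 3.7, 4.4, 5.1, 5.8, 6.5.
g(3.7) ≈ 1.3083, g(4.4) ≈ 1.4816, g(5.1) ≈ 1.6292, g(5.8) ≈ 1.7579, g(6.5) ≈ 1.8718.
Sum = Δt · [g(3.7) + g(4.4) + g(5.1) + g(5.8) + g(6.5)].
Sum ≈ 5.6342.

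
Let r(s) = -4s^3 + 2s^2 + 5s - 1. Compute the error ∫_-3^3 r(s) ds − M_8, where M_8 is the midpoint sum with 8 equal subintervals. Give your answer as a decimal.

0.5625

Exact integral: ∫_-3^3 r(s) ds = 30.
M_8 = 29.4375.
Error = 30 − 29.4375 = 0.5625.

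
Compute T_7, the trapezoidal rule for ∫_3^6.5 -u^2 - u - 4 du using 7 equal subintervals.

Δu = (6.5 − 3)/7 = 0.5.
f(3) = -16, f(3.5) = -19.75, f(4) = -24, f(4.5) = -28.75, f(5) = -34, f(5.5) = -39.75, f(6) = -46, f(6.5) = -52.75.
T_7 = (Δu/2)·[f(u_0) + 2f(u_1) + ... + 2f(u_{6}) + f(u_7)].
Sum = -113.3125.

-113.3125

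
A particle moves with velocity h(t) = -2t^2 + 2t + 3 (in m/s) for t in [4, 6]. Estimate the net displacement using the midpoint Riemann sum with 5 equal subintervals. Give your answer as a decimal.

-75.28

Δt = (6 − 4)/5 = 0.4.
Midpoints: 4.2, 4.6, 5, 5.4, 5.8.
h(4.2) = -23.88, h(4.6) = -30.12, h(5) = -37, h(5.4) = -44.52, h(5.8) = -52.68.
Sum = Δt · [h(4.2) + h(4.6) + h(5) + h(5.4) + h(5.8)].
Sum = -75.28.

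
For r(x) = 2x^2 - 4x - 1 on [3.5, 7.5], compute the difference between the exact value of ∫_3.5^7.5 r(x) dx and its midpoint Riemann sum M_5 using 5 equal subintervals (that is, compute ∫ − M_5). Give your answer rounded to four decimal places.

Exact integral: ∫_3.5^7.5 r(x) dx ≈ 160.666667.
M_5 = 160.24.
Error ≈ 160.666667 − 160.24 ≈ 0.4267.

0.4267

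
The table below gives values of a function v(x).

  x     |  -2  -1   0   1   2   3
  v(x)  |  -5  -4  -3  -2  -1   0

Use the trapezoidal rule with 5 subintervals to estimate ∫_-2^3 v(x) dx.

-12.5

Δx = 1.
T_5 = (1/2)·[(-5) + 2·(-4) + 2·(-3) + 2·(-2) + 2·(-1) + 0] = -12.5.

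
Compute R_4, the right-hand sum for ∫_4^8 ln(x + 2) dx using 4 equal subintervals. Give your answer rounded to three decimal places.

Δx = (8 − 4)/4 = 1.
Right endpoints: 5, 6, 7, 8.
f(5) ≈ 1.946, f(6) ≈ 2.079, f(7) ≈ 2.197, f(8) ≈ 2.303.
Sum = Δx · [f(5) + f(6) + f(7) + f(8)].
Sum ≈ 8.525.

8.525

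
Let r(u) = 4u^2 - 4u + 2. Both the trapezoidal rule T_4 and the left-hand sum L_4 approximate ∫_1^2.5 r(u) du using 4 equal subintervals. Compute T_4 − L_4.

2.8125

T_4 = 12.140625.
L_4 = 9.328125.
T_4 − L_4 = 2.8125.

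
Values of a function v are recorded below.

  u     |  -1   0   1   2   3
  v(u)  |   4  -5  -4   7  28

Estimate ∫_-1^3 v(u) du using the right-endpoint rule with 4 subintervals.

26

Δu = 1.
Sum = 1·[(-5) + (-4) + 7 + 28] = 26.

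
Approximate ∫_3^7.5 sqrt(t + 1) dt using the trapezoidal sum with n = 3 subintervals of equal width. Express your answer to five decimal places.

11.17305

Δt = (7.5 − 3)/3 = 1.5.
f(3) ≈ 2.00000, f(4.5) ≈ 2.34521, f(6) ≈ 2.64575, f(7.5) ≈ 2.91548.
T_3 = (Δt/2)·[f(t_0) + 2f(t_1) + 2f(t_2) + f(t_3)].
Sum ≈ 11.17305.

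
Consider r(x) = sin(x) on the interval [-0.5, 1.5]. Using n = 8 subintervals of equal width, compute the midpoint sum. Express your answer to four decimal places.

Δx = (1.5 − (-0.5))/8 = 0.25.
Midpoints: -0.375, -0.125, 0.125, 0.375, 0.625, 0.875, 1.125, 1.375.
r(-0.375) ≈ -0.3663, r(-0.125) ≈ -0.1247, r(0.125) ≈ 0.1247, r(0.375) ≈ 0.3663, r(0.625) ≈ 0.5851, r(0.875) ≈ 0.7675, r(1.125) ≈ 0.9023, r(1.375) ≈ 0.9809.
Sum = Δx · [r(-0.375) + r(-0.125) + r(0.125) + ...].
Sum ≈ 0.8090.

0.8090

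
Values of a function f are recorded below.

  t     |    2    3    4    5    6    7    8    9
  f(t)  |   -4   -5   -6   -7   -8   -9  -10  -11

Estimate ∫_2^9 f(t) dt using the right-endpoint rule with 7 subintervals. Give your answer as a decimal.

Δt = 1.
Sum = 1·[(-5) + (-6) + (-7) + (-8) + (-9) + (-10) + (-11)] = -56.

-56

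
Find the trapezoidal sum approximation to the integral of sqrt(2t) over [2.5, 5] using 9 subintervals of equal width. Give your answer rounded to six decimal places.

6.813304

Δt = (5 − 2.5)/9 = 5/18.
f(2.5) ≈ 2.236068, f(25/9) ≈ 2.357023, f(55/18) ≈ 2.472066, f(10/3) ≈ 2.581989, f(65/18) ≈ 2.687419, f(35/9) ≈ 2.788867, f(25/6) ≈ 2.886751, f(40/9) ≈ 2.981424, f(85/18) ≈ 3.073181, f(5) ≈ 3.162278.
T_9 = (Δt/2)·[f(t_0) + 2f(t_1) + ... + 2f(t_{8}) + f(t_9)].
Sum ≈ 6.813304.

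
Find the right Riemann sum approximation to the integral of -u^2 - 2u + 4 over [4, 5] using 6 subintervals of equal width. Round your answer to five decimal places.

Δu = (5 − 4)/6 = 1/6.
Right endpoints: 25/6, 13/3, 4.5, 14/3, 29/6, 5.
f(25/6) = -781/36, f(13/3) = -211/9, f(4.5) = -25.25, f(14/3) = -244/9, f(29/6) = -1045/36, f(5) = -31.
Sum = Δu · [f(25/6) + f(13/3) + f(4.5) + ...].
Sum ≈ -26.25463.

-26.25463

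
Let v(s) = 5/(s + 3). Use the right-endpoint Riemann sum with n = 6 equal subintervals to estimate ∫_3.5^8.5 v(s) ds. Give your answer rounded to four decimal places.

2.7180

Δs = (8.5 − 3.5)/6 = 5/6.
Right endpoints: 13/3, 31/6, 6, 41/6, 23/3, 8.5.
v(13/3) = 15/22, v(31/6) = 30/49, v(6) = 5/9, v(41/6) = 30/59, v(23/3) = 0.46875, v(8.5) = 10/23.
Sum = Δs · [v(13/3) + v(31/6) + v(6) + ...].
Sum ≈ 2.7180.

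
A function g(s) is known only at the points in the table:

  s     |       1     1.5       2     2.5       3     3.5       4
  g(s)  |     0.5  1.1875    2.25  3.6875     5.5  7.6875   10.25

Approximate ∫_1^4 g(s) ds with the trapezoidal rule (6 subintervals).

12.84375

Δs = 0.5.
T_6 = (0.5/2)·[0.5 + 2·1.1875 + 2·2.25 + 2·3.6875 + 2·5.5 + 2·7.6875 + 10.25] = 12.84375.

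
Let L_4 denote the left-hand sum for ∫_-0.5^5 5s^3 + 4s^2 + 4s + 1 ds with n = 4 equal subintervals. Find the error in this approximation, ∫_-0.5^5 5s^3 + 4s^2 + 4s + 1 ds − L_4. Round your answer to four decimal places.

Exact integral: ∫_-0.5^5 f(s) ds ≈ 1003.005208.
L_4 ≈ 555.124023.
Error ≈ 1003.005208 − 555.124023 ≈ 447.8812.

447.8812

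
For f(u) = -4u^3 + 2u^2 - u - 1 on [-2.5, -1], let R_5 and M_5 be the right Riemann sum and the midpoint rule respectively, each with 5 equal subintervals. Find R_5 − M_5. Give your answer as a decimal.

-9.79875

R_5 = 38.88.
M_5 = 48.67875.
R_5 − M_5 = -9.79875.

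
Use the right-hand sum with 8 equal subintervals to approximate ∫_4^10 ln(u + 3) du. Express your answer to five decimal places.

13.95202

Δu = (10 − 4)/8 = 0.75.
Right endpoints: 4.75, 5.5, 6.25, 7, 7.75, 8.5, 9.25, 10.
f(4.75) ≈ 2.04769, f(5.5) ≈ 2.14007, f(6.25) ≈ 2.22462, f(7) ≈ 2.30259, f(7.75) ≈ 2.37491, f(8.5) ≈ 2.44235, f(9.25) ≈ 2.50553, f(10) ≈ 2.56495.
Sum = Δu · [f(4.75) + f(5.5) + f(6.25) + ...].
Sum ≈ 13.95202.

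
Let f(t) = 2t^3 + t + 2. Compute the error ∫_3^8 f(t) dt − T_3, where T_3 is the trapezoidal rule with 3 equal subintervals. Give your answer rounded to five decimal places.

-76.38889

Exact integral: ∫_3^8 f(t) dt = 2045.
T_3 ≈ 2121.3888889.
Error ≈ 2045 − 2121.3888889 ≈ -76.38889.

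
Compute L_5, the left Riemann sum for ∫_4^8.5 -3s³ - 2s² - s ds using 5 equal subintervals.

Δs = (8.5 − 4)/5 = 0.9.
Left endpoints: 4, 4.9, 5.8, 6.7, 7.6.
f(4) = -228, f(4.9) = -405.867, f(5.8) = -658.416, f(6.7) = -998.769, f(7.6) = -1440.048.
Sum = Δs · [f(4) + f(4.9) + f(5.8) + f(6.7) + f(7.6)].
Sum = -3357.99.

-3357.99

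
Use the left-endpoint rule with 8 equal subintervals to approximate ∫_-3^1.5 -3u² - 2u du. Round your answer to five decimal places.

-27.50098

Δu = (1.5 − (-3))/8 = 0.5625.
Left endpoints: -3, -2.4375, -1.875, -1.3125, -0.75, -0.1875, 0.375, 0.9375.
f(-3) = -21, f(-2.4375) = -12.94921875, f(-1.875) = -6.796875, f(-1.3125) = -2.54296875, f(-0.75) = -0.1875, f(-0.1875) = 0.26953125, f(0.375) = -1.171875, f(0.9375) = -4.51171875.
Sum = Δu · [f(-3) + f(-2.4375) + f(-1.875) + ...].
Sum ≈ -27.50098.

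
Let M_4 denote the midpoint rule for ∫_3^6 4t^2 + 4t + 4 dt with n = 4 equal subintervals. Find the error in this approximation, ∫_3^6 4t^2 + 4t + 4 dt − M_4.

Exact integral: ∫_3^6 f(t) dt = 318.
M_4 = 317.4375.
Error = 318 − 317.4375 = 0.5625.

0.5625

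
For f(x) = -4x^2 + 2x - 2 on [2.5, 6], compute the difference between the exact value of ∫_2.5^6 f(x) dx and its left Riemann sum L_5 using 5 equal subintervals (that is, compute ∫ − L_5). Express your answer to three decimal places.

-38.057

Exact integral: ∫_2.5^6 f(x) dx ≈ -244.41667.
L_5 = -206.36.
Error ≈ -244.41667 − (-206.36) ≈ -38.057.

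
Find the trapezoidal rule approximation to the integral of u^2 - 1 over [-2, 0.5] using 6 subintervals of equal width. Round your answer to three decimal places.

0.281

Δu = (0.5 − (-2))/6 = 5/12.
f(-2) = 3, f(-19/12) = 217/144, f(-7/6) = 13/36, f(-0.75) = -0.4375, f(-1/3) = -8/9, f(1/12) = -143/144, f(0.5) = -0.75.
T_6 = (Δu/2)·[f(u_0) + 2f(u_1) + ... + 2f(u_{5}) + f(u_6)].
Sum ≈ 0.281.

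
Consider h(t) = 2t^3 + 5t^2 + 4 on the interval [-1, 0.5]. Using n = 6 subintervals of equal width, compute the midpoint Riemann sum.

7.37890625

Δt = (0.5 − (-1))/6 = 0.25.
Midpoints: -0.875, -0.625, -0.375, -0.125, 0.125, 0.375.
h(-0.875) = 6.48828125, h(-0.625) = 5.46484375, h(-0.375) = 4.59765625, h(-0.125) = 4.07421875, h(0.125) = 4.08203125, h(0.375) = 4.80859375.
Sum = Δt · [h(-0.875) + h(-0.625) + h(-0.375) + ...].
Sum = 7.37890625.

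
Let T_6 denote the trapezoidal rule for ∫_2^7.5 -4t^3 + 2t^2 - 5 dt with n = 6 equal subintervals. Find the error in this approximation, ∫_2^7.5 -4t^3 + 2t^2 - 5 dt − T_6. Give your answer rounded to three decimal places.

42.364

Exact integral: ∫_2^7.5 f(t) dt ≈ -2899.64583.
T_6 ≈ -2942.00984.
Error ≈ -2899.64583 − (-2942.00984) ≈ 42.364.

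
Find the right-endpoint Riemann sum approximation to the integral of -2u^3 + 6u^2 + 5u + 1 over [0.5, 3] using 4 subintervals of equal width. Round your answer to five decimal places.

Δu = (3 − 0.5)/4 = 0.625.
Right endpoints: 1.125, 1.75, 2.375, 3.
f(1.125) = 11.37109375, f(1.75) = 17.40625, f(2.375) = 19.92578125, f(3) = 16.
Sum = Δu · [f(1.125) + f(1.75) + f(2.375) + f(3)].
Sum ≈ 40.43945.

40.43945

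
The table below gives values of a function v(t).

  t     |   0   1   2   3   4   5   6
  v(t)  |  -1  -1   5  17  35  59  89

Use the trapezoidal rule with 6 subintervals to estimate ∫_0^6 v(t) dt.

159

Δt = 1.
T_6 = (1/2)·[(-1) + 2·(-1) + 2·5 + 2·17 + 2·35 + 2·59 + 89] = 159.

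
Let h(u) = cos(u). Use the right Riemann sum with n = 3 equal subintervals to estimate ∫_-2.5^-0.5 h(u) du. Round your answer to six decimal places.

0.674180

Δu = (-0.5 − (-2.5))/3 = 2/3.
Right endpoints: -11/6, -7/6, -0.5.
h(-11/6) ≈ -0.259531, h(-7/6) ≈ 0.393219, h(-0.5) ≈ 0.877583.
Sum = Δu · [h(-11/6) + h(-7/6) + h(-0.5)].
Sum ≈ 0.674180.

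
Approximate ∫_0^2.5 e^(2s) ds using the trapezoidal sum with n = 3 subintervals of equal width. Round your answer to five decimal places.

Δs = (2.5 − 0)/3 = 5/6.
f(0) ≈ 1.00000, f(5/6) ≈ 5.29449, f(5/3) ≈ 28.03162, f(2.5) ≈ 148.41316.
T_3 = (Δs/2)·[f(s_0) + 2f(s_1) + 2f(s_2) + f(s_3)].
Sum ≈ 90.02725.

90.02725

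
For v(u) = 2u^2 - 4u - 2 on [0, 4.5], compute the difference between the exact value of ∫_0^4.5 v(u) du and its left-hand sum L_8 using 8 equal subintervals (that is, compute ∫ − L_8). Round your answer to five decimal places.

5.85352

Exact integral: ∫_0^4.5 v(u) du = 11.25.
L_8 ≈ 5.3964844.
Error ≈ 11.25 − 5.3964844 ≈ 5.85352.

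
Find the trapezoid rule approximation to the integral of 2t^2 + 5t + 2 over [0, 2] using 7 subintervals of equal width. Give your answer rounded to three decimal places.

Δt = (2 − 0)/7 = 2/7.
f(0) = 2, f(2/7) = 176/49, f(4/7) = 270/49, f(6/7) = 380/49, f(8/7) = 506/49, f(10/7) = 648/49, f(12/7) = 806/49, f(2) = 20.
T_7 = (Δt/2)·[f(t_0) + 2f(t_1) + ... + 2f(t_{6}) + f(t_7)].
Sum ≈ 19.388.

19.388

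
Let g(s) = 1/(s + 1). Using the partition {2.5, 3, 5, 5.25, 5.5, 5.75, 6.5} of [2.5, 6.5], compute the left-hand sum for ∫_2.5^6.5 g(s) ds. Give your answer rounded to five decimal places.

0.87410

Subinterval widths: 0.5, 2, 0.25, 0.25, 0.25, 0.75.
Left endpoints: 2.5, 3, 5, 5.25, 5.5, 5.75.
g(2.5) = 2/7, g(3) = 0.25, g(5) = 1/6, g(5.25) = 0.16, g(5.5) = 2/13, g(5.75) = 4/27.
Sum = Σ Δs_i · g(s_i).
Sum ≈ 0.87410.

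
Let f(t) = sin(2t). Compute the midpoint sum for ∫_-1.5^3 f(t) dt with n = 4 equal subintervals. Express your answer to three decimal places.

-1.216

Δt = (3 − (-1.5))/4 = 1.125.
Midpoints: -0.9375, 0.1875, 1.3125, 2.4375.
f(-0.9375) ≈ -0.954, f(0.1875) ≈ 0.366, f(1.3125) ≈ 0.494, f(2.4375) ≈ -0.987.
Sum = Δt · [f(-0.9375) + f(0.1875) + f(1.3125) + f(2.4375)].
Sum ≈ -1.216.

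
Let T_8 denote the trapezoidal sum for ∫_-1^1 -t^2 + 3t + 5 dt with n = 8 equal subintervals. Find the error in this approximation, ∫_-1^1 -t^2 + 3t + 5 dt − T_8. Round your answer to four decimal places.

0.0208

Exact integral: ∫_-1^1 f(t) dt ≈ 9.333333.
T_8 = 9.3125.
Error ≈ 9.333333 − 9.3125 ≈ 0.0208.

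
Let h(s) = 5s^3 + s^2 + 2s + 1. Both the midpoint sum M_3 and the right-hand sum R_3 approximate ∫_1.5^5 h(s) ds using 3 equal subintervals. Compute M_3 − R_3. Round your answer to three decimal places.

-431.345

M_3 ≈ 821.96325.
R_3 ≈ 1253.30787.
M_3 − R_3 ≈ -431.345.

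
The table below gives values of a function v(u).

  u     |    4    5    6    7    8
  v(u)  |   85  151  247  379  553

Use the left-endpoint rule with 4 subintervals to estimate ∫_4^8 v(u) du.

862

Δu = 1.
Sum = 1·[85 + 151 + 247 + 379] = 862.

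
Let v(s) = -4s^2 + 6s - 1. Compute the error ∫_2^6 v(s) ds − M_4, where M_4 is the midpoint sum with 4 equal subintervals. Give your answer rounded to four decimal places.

-1.3333

Exact integral: ∫_2^6 v(s) ds ≈ -185.333333.
M_4 = -184.
Error ≈ -185.333333 − (-184) ≈ -1.3333.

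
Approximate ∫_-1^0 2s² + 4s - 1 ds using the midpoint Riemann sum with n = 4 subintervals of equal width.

Δs = (0 − (-1))/4 = 0.25.
Midpoints: -0.875, -0.625, -0.375, -0.125.
f(-0.875) = -2.96875, f(-0.625) = -2.71875, f(-0.375) = -2.21875, f(-0.125) = -1.46875.
Sum = Δs · [f(-0.875) + f(-0.625) + f(-0.375) + f(-0.125)].
Sum = -2.34375.

-2.34375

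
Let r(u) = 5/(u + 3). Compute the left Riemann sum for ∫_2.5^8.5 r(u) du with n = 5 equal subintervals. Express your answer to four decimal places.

3.9878

Δu = (8.5 − 2.5)/5 = 1.2.
Left endpoints: 2.5, 3.7, 4.9, 6.1, 7.3.
r(2.5) = 10/11, r(3.7) = 50/67, r(4.9) = 50/79, r(6.1) = 50/91, r(7.3) = 50/103.
Sum = Δu · [r(2.5) + r(3.7) + r(4.9) + r(6.1) + r(7.3)].
Sum ≈ 3.9878.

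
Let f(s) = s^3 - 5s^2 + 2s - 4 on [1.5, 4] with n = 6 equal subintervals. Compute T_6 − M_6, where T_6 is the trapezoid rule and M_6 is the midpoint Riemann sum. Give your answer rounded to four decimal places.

T_6 ≈ -34.322193.
M_6 ≈ -34.674841.
T_6 − M_6 ≈ 0.3526.

0.3526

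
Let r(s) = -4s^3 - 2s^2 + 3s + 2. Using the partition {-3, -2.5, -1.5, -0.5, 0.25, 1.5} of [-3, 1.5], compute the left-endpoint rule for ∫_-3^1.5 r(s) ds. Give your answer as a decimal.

96.078125

Subinterval widths: 0.5, 1, 1, 0.75, 1.25.
Left endpoints: -3, -2.5, -1.5, -0.5, 0.25.
r(-3) = 83, r(-2.5) = 44.5, r(-1.5) = 6.5, r(-0.5) = 0.5, r(0.25) = 2.5625.
Sum = Σ Δs_i · r(s_i).
Sum = 96.078125.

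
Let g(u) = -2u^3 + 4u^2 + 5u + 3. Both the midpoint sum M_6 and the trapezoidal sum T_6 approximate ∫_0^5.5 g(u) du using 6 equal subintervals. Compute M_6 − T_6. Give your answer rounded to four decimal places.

14.4423

M_6 ≈ -138.758825.
T_6 ≈ -153.201100.
M_6 − T_6 ≈ 14.4423.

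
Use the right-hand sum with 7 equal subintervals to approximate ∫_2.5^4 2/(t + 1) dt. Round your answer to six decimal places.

0.695301

Δt = (4 − 2.5)/7 = 3/14.
Right endpoints: 19/7, 41/14, 22/7, 47/14, 25/7, 53/14, 4.
f(19/7) = 7/13, f(41/14) = 28/55, f(22/7) = 14/29, f(47/14) = 28/61, f(25/7) = 0.4375, f(53/14) = 28/67, f(4) = 0.4.
Sum = Δt · [f(19/7) + f(41/14) + f(22/7) + ...].
Sum ≈ 0.695301.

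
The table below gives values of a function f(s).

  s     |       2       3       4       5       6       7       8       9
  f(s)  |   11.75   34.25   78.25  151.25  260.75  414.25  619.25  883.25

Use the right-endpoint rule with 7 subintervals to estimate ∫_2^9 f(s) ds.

Δs = 1.
Sum = 1·[34.25 + 78.25 + 151.25 + 260.75 + 414.25 + 619.25 + 883.25] = 2441.25.

2441.25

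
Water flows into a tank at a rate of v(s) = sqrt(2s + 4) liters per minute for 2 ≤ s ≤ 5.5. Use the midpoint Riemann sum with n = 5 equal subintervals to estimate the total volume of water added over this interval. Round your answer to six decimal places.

11.824387

Δs = (5.5 − 2)/5 = 0.7.
Midpoints: 2.35, 3.05, 3.75, 4.45, 5.15.
v(2.35) ≈ 2.949576, v(3.05) ≈ 3.178050, v(3.75) ≈ 3.391165, v(4.45) ≈ 3.591657, v(5.15) ≈ 3.781534.
Sum = Δs · [v(2.35) + v(3.05) + v(3.75) + v(4.45) + v(5.15)].
Sum ≈ 11.824387.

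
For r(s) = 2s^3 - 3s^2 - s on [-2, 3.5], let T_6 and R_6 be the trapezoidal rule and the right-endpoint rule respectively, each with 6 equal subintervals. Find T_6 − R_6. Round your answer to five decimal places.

T_6 ≈ 13.1866319.
R_6 ≈ 45.9574653.
T_6 − R_6 ≈ -32.77083.

-32.77083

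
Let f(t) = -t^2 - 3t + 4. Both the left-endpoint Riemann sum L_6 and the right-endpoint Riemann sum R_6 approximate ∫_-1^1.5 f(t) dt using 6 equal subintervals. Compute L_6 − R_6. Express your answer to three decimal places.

3.646

L_6 ≈ 8.41725.
R_6 ≈ 4.77141.
L_6 − R_6 ≈ 3.646.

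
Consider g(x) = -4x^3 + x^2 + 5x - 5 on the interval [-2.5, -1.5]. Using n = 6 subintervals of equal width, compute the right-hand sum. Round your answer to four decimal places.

Δx = (-1.5 − (-2.5))/6 = 1/6.
Right endpoints: -7/3, -13/6, -2, -11/6, -5/3, -1.5.
g(-7/3) = 1069/27, g(-13/6) = 3191/108, g(-2) = 21, g(-11/6) = 1495/108, g(-5/3) = 215/27, g(-1.5) = 3.25.
Sum = Δx · [g(-7/3) + g(-13/6) + g(-2) + ...].
Sum ≈ 19.1991.

19.1991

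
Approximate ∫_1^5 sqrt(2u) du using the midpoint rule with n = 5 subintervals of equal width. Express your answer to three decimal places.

Δu = (5 − 1)/5 = 0.8.
Midpoints: 1.4, 2.2, 3, 3.8, 4.6.
f(1.4) ≈ 1.673, f(2.2) ≈ 2.098, f(3) ≈ 2.449, f(3.8) ≈ 2.757, f(4.6) ≈ 3.033.
Sum = Δu · [f(1.4) + f(2.2) + f(3) + f(3.8) + f(4.6)].
Sum ≈ 9.608.

9.608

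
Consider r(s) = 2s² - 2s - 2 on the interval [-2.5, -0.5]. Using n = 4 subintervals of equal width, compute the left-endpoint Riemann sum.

16.5

Δs = (-0.5 − (-2.5))/4 = 0.5.
Left endpoints: -2.5, -2, -1.5, -1.
r(-2.5) = 15.5, r(-2) = 10, r(-1.5) = 5.5, r(-1) = 2.
Sum = Δs · [r(-2.5) + r(-2) + r(-1.5) + r(-1)].
Sum = 16.5.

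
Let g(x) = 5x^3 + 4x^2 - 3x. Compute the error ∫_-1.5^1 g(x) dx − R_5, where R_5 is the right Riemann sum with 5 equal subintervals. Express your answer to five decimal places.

-2.36979

Exact integral: ∫_-1.5^1 g(x) dx ≈ 2.6302083.
R_5 = 5.
Error ≈ 2.6302083 − 5 ≈ -2.36979.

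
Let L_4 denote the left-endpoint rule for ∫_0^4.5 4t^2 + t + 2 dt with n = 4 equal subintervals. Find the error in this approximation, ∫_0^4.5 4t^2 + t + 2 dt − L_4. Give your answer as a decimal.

Exact integral: ∫_0^4.5 f(t) dt = 140.625.
L_4 = 96.328125.
Error = 140.625 − 96.328125 = 44.296875.

44.296875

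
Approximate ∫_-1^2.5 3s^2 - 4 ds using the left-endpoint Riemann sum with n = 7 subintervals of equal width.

Δs = (2.5 − (-1))/7 = 0.5.
Left endpoints: -1, -0.5, 0, 0.5, 1, 1.5, 2.
f(-1) = -1, f(-0.5) = -3.25, f(0) = -4, f(0.5) = -3.25, f(1) = -1, f(1.5) = 2.75, f(2) = 8.
Sum = Δs · [f(-1) + f(-0.5) + f(0) + ...].
Sum = -0.875.

-0.875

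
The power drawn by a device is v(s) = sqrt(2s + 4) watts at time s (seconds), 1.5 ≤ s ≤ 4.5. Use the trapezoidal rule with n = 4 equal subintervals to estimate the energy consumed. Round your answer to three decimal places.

Δs = (4.5 − 1.5)/4 = 0.75.
v(1.5) ≈ 2.646, v(2.25) ≈ 2.915, v(3) ≈ 3.162, v(3.75) ≈ 3.391, v(4.5) ≈ 3.606.
T_4 = (Δs/2)·[v(s_0) + 2v(s_1) + 2v(s_2) + 2v(s_3) + v(s_4)].
Sum ≈ 9.446.

9.446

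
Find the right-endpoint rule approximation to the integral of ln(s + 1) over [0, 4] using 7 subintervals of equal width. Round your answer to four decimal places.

Δs = (4 − 0)/7 = 4/7.
Right endpoints: 4/7, 8/7, 12/7, 16/7, 20/7, 24/7, 4.
f(4/7) ≈ 0.4520, f(8/7) ≈ 0.7621, f(12/7) ≈ 0.9985, f(16/7) ≈ 1.1896, f(20/7) ≈ 1.3499, f(24/7) ≈ 1.4881, f(4) ≈ 1.6094.
Sum = Δs · [f(4/7) + f(8/7) + f(12/7) + ...].
Sum ≈ 4.4855.

4.4855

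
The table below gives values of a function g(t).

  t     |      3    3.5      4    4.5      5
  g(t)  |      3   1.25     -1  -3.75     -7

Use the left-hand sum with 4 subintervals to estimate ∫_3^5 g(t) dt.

-0.25

Δt = 0.5.
Sum = 0.5·[3 + 1.25 + (-1) + (-3.75)] = -0.25.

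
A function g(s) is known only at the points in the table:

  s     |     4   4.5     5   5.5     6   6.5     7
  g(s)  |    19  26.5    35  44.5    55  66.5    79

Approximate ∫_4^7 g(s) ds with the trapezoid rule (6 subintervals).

Δs = 0.5.
T_6 = (0.5/2)·[19 + 2·26.5 + 2·35 + 2·44.5 + 2·55 + 2·66.5 + 79] = 138.25.

138.25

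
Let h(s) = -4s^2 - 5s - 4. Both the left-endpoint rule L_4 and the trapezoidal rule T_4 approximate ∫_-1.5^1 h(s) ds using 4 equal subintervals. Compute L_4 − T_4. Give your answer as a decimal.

L_4 = -11.015625.
T_4 = -13.359375.
L_4 − T_4 = 2.34375.

2.34375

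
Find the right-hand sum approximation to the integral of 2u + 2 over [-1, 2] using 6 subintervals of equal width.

Δu = (2 − (-1))/6 = 0.5.
Right endpoints: -0.5, 0, 0.5, 1, 1.5, 2.
f(-0.5) = 1, f(0) = 2, f(0.5) = 3, f(1) = 4, f(1.5) = 5, f(2) = 6.
Sum = Δu · [f(-0.5) + f(0) + f(0.5) + ...].
Sum = 10.5.

10.5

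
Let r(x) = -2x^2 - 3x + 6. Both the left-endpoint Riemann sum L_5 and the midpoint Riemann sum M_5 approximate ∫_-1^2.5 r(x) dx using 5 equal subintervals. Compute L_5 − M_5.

6.4925

L_5 = 8.82.
M_5 = 2.3275.
L_5 − M_5 = 6.4925.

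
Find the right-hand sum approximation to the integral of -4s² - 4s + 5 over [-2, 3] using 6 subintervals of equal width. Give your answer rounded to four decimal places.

Δs = (3 − (-2))/6 = 5/6.
Right endpoints: -7/6, -1/3, 0.5, 4/3, 13/6, 3.
f(-7/6) = 38/9, f(-1/3) = 53/9, f(0.5) = 2, f(4/3) = -67/9, f(13/6) = -202/9, f(3) = -43.
Sum = Δs · [f(-7/6) + f(-1/3) + f(0.5) + ...].
Sum ≈ -50.6481.

-50.6481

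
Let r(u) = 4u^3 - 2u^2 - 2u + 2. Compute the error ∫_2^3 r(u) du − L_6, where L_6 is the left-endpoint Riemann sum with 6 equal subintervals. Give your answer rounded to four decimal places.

5.2037

Exact integral: ∫_2^3 r(u) du ≈ 49.333333.
L_6 ≈ 44.129630.
Error ≈ 49.333333 − 44.129630 ≈ 5.2037.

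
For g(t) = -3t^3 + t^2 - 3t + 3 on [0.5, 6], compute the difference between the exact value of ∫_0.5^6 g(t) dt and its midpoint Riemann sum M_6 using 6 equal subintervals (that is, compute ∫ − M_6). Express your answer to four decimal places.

Exact integral: ∫_0.5^6 g(t) dt ≈ -937.119792.
M_6 ≈ -926.239945.
Error ≈ -937.119792 − (-926.239945) ≈ -10.8798.

-10.8798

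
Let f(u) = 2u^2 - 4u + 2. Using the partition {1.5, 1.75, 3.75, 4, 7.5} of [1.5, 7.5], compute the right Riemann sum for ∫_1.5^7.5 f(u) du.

Subinterval widths: 0.25, 2, 0.25, 3.5.
Right endpoints: 1.75, 3.75, 4, 7.5.
f(1.75) = 1.125, f(3.75) = 15.125, f(4) = 18, f(7.5) = 84.5.
Sum = Σ Δu_i · f(u_i).
Sum = 330.78125.

330.78125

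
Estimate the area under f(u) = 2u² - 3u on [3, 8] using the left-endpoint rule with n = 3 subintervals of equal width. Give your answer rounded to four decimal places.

166.2963

Δu = (8 − 3)/3 = 5/3.
Left endpoints: 3, 14/3, 19/3.
f(3) = 9, f(14/3) = 266/9, f(19/3) = 551/9.
Sum = Δu · [f(3) + f(14/3) + f(19/3)].
Sum ≈ 166.2963.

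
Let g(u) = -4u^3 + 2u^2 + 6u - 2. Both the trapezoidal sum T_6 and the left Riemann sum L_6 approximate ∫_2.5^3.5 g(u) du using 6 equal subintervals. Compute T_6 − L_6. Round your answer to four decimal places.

T_6 ≈ -76.990741.
L_6 ≈ -69.407407.
T_6 − L_6 ≈ -7.5833.

-7.5833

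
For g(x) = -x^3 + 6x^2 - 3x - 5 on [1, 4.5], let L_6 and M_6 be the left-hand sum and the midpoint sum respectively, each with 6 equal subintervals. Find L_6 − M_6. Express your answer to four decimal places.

-5.0085

L_6 = 26.82421875.
M_6 ≈ 31.832682.
L_6 − M_6 ≈ -5.0085.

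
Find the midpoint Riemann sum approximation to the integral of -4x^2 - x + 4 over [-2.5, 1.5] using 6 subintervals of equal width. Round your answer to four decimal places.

Δx = (1.5 − (-2.5))/6 = 2/3.
Midpoints: -13/6, -1.5, -5/6, -1/6, 0.5, 7/6.
f(-13/6) = -227/18, f(-1.5) = -3.5, f(-5/6) = 37/18, f(-1/6) = 73/18, f(0.5) = 2.5, f(7/6) = -47/18.
Sum = Δx · [f(-13/6) + f(-1.5) + f(-5/6) + ...].
Sum ≈ -6.7407.

-6.7407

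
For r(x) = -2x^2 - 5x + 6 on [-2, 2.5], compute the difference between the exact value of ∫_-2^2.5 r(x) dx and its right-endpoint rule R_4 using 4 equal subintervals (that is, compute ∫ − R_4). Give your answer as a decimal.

Exact integral: ∫_-2^2.5 r(x) dx = 5.625.
R_4 = -11.4609375.
Error = 5.625 − (-11.4609375) = 17.0859375.

17.0859375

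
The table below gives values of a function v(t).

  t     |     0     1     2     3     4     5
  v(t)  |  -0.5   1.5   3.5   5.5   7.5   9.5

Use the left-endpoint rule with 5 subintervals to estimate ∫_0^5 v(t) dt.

17.5

Δt = 1.
Sum = 1·[(-0.5) + 1.5 + 3.5 + 5.5 + 7.5] = 17.5.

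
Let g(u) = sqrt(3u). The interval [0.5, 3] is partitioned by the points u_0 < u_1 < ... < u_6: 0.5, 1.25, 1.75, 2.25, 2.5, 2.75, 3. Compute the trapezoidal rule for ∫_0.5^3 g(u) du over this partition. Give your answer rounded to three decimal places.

Subinterval widths: 0.75, 0.5, 0.5, 0.25, 0.25, 0.25.
g(0.5) ≈ 1.225, g(1.25) ≈ 1.936, g(1.75) ≈ 2.291, g(2.25) ≈ 2.598, g(2.5) ≈ 2.739, g(2.75) ≈ 2.872, g(3) ≈ 3.000.
On each subinterval the trapezoid contributes (Δu_i/2)·[g(u_{i-1}) + g(u_i)].
Sum ≈ 5.567.

5.567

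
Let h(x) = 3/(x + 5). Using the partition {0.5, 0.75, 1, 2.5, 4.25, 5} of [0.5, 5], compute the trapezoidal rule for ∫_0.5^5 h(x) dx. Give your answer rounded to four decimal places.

1.8040

Subinterval widths: 0.25, 0.25, 1.5, 1.75, 0.75.
h(0.5) = 6/11, h(0.75) = 12/23, h(1) = 0.5, h(2.5) = 0.4, h(4.25) = 12/37, h(5) = 0.3.
On each subinterval the trapezoid contributes (Δx_i/2)·[h(x_{i-1}) + h(x_i)].
Sum ≈ 1.8040.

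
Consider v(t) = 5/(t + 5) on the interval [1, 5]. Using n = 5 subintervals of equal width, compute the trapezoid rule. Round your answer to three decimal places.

Δt = (5 − 1)/5 = 0.8.
v(1) = 5/6, v(1.8) = 25/34, v(2.6) = 25/38, v(3.4) = 25/42, v(4.2) = 25/46, v(5) = 0.5.
T_5 = (Δt/2)·[v(t_0) + 2v(t_1) + ... + 2v(t_{4}) + v(t_5)].
Sum ≈ 2.559.

2.559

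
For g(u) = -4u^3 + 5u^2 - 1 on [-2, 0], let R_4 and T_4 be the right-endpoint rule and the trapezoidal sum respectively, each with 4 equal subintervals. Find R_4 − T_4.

R_4 = 15.75.
T_4 = 28.75.
R_4 − T_4 = -13.

-13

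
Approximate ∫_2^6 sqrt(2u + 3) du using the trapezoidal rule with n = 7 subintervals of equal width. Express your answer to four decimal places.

Δu = (6 − 2)/7 = 4/7.
f(2) ≈ 2.6458, f(18/7) ≈ 2.8536, f(22/7) ≈ 3.0472, f(26/7) ≈ 3.2293, f(30/7) ≈ 3.4017, f(34/7) ≈ 3.5657, f(38/7) ≈ 3.7225, f(6) ≈ 3.8730.
T_7 = (Δu/2)·[f(u_0) + 2f(u_1) + ... + 2f(u_{6}) + f(u_7)].
Sum ≈ 13.1882.

13.1882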